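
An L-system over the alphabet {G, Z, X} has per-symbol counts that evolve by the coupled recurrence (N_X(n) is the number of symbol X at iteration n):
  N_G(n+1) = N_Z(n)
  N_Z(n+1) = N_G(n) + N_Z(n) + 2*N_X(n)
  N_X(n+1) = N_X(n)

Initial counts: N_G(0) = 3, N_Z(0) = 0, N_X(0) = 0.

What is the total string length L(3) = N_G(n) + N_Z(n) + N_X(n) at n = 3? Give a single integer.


Answer: 9

Derivation:
Step 0: N_G=3, N_Z=0, N_X=0, L=3
Step 1: N_G=0, N_Z=3, N_X=0, L=3
Step 2: N_G=3, N_Z=3, N_X=0, L=6
Step 3: N_G=3, N_Z=6, N_X=0, L=9


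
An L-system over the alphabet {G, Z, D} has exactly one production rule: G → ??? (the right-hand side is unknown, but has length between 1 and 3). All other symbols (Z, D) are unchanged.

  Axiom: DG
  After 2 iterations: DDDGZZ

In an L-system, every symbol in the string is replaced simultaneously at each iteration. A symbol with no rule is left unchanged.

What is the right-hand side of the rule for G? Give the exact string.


Trying G → DGZ:
  Step 0: DG
  Step 1: DDGZ
  Step 2: DDDGZZ
Matches the given result.

Answer: DGZ


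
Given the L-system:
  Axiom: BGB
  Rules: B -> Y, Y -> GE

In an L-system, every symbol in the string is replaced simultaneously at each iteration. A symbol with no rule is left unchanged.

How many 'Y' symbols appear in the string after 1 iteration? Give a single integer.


Answer: 2

Derivation:
Step 0: BGB  (0 'Y')
Step 1: YGY  (2 'Y')


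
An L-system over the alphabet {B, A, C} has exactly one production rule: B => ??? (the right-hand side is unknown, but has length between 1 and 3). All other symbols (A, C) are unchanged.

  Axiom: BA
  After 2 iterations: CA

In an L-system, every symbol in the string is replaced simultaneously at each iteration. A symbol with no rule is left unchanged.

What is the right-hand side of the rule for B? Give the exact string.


Trying B => C:
  Step 0: BA
  Step 1: CA
  Step 2: CA
Matches the given result.

Answer: C


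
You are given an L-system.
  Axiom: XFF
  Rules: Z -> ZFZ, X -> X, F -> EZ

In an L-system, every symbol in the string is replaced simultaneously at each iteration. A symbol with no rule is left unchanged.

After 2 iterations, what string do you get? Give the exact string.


Step 0: XFF
Step 1: XEZEZ
Step 2: XEZFZEZFZ

Answer: XEZFZEZFZ


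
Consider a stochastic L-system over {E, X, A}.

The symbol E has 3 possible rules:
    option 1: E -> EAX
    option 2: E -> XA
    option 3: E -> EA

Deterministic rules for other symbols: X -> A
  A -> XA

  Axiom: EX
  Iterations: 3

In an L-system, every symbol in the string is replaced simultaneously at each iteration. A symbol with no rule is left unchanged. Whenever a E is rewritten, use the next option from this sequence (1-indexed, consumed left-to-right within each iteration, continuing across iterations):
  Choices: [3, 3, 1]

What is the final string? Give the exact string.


Step 0: EX
Step 1: EAA  (used choices [3])
Step 2: EAXAXA  (used choices [3])
Step 3: EAXXAAXAAXA  (used choices [1])

Answer: EAXXAAXAAXA


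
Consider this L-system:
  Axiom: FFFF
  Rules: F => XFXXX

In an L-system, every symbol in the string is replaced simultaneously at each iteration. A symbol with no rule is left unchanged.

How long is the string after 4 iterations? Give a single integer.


Answer: 68

Derivation:
Step 0: length = 4
Step 1: length = 20
Step 2: length = 36
Step 3: length = 52
Step 4: length = 68


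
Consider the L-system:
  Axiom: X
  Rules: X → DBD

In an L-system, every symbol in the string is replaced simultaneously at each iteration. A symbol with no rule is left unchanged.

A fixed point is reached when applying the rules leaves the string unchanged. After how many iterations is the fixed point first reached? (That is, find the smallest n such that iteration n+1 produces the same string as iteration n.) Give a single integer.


Step 0: X
Step 1: DBD
Step 2: DBD  (unchanged — fixed point at step 1)

Answer: 1


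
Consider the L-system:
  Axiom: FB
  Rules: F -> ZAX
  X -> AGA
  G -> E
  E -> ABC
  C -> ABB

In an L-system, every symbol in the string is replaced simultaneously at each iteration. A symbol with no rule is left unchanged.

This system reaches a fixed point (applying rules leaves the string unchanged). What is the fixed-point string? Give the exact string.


Step 0: FB
Step 1: ZAXB
Step 2: ZAAGAB
Step 3: ZAAEAB
Step 4: ZAAABCAB
Step 5: ZAAABABBAB
Step 6: ZAAABABBAB  (unchanged — fixed point at step 5)

Answer: ZAAABABBAB


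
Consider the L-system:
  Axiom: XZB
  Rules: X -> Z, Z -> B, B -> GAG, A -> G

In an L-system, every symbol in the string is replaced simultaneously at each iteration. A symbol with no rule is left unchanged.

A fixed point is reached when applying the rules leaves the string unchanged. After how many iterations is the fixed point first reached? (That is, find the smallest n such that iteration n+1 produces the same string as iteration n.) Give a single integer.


Answer: 4

Derivation:
Step 0: XZB
Step 1: ZBGAG
Step 2: BGAGGGG
Step 3: GAGGGGGGG
Step 4: GGGGGGGGG
Step 5: GGGGGGGGG  (unchanged — fixed point at step 4)


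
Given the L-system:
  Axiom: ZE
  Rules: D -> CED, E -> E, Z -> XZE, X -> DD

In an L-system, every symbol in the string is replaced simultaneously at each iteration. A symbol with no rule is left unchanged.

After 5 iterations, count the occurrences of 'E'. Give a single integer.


Step 0: ZE  (1 'E')
Step 1: XZEE  (2 'E')
Step 2: DDXZEEE  (3 'E')
Step 3: CEDCEDDDXZEEEE  (6 'E')
Step 4: CECEDCECEDCEDCEDDDXZEEEEE  (11 'E')
Step 5: CECECEDCECECEDCECEDCECEDCEDCEDDDXZEEEEEE  (18 'E')

Answer: 18


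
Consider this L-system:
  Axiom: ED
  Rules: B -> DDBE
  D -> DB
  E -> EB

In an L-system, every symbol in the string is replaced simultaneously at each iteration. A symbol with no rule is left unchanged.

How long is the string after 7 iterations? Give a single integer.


Step 0: length = 2
Step 1: length = 4
Step 2: length = 12
Step 3: length = 32
Step 4: length = 88
Step 5: length = 240
Step 6: length = 656
Step 7: length = 1792

Answer: 1792


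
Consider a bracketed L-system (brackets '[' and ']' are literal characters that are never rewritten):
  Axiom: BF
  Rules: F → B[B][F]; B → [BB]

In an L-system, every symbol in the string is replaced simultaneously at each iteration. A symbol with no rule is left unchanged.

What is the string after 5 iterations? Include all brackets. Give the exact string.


Step 0: BF
Step 1: [BB]B[B][F]
Step 2: [[BB][BB]][BB][[BB]][B[B][F]]
Step 3: [[[BB][BB]][[BB][BB]]][[BB][BB]][[[BB][BB]]][[BB][[BB]][B[B][F]]]
Step 4: [[[[BB][BB]][[BB][BB]]][[[BB][BB]][[BB][BB]]]][[[BB][BB]][[BB][BB]]][[[[BB][BB]][[BB][BB]]]][[[BB][BB]][[[BB][BB]]][[BB][[BB]][B[B][F]]]]
Step 5: [[[[[BB][BB]][[BB][BB]]][[[BB][BB]][[BB][BB]]]][[[[BB][BB]][[BB][BB]]][[[BB][BB]][[BB][BB]]]]][[[[BB][BB]][[BB][BB]]][[[BB][BB]][[BB][BB]]]][[[[[BB][BB]][[BB][BB]]][[[BB][BB]][[BB][BB]]]]][[[[BB][BB]][[BB][BB]]][[[[BB][BB]][[BB][BB]]]][[[BB][BB]][[[BB][BB]]][[BB][[BB]][B[B][F]]]]]

Answer: [[[[[BB][BB]][[BB][BB]]][[[BB][BB]][[BB][BB]]]][[[[BB][BB]][[BB][BB]]][[[BB][BB]][[BB][BB]]]]][[[[BB][BB]][[BB][BB]]][[[BB][BB]][[BB][BB]]]][[[[[BB][BB]][[BB][BB]]][[[BB][BB]][[BB][BB]]]]][[[[BB][BB]][[BB][BB]]][[[[BB][BB]][[BB][BB]]]][[[BB][BB]][[[BB][BB]]][[BB][[BB]][B[B][F]]]]]


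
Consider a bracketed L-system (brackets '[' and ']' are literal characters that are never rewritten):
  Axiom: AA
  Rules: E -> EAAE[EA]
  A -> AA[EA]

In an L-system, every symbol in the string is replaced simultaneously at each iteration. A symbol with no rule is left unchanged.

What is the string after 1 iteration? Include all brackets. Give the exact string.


Answer: AA[EA]AA[EA]

Derivation:
Step 0: AA
Step 1: AA[EA]AA[EA]


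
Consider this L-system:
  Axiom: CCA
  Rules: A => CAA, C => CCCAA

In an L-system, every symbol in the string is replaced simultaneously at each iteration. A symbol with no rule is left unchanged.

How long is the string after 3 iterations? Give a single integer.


Answer: 213

Derivation:
Step 0: length = 3
Step 1: length = 13
Step 2: length = 53
Step 3: length = 213


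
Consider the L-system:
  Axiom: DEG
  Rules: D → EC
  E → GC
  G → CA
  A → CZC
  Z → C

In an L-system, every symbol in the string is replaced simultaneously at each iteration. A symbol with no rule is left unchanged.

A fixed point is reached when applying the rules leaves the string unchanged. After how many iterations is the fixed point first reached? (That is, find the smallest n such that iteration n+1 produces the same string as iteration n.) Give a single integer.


Step 0: DEG
Step 1: ECGCCA
Step 2: GCCCACCCZC
Step 3: CACCCCZCCCCCC
Step 4: CCZCCCCCCCCCCCC
Step 5: CCCCCCCCCCCCCCC
Step 6: CCCCCCCCCCCCCCC  (unchanged — fixed point at step 5)

Answer: 5


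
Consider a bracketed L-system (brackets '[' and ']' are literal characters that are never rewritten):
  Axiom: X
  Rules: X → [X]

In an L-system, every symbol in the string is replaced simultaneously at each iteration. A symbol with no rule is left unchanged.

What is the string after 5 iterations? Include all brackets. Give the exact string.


Step 0: X
Step 1: [X]
Step 2: [[X]]
Step 3: [[[X]]]
Step 4: [[[[X]]]]
Step 5: [[[[[X]]]]]

Answer: [[[[[X]]]]]


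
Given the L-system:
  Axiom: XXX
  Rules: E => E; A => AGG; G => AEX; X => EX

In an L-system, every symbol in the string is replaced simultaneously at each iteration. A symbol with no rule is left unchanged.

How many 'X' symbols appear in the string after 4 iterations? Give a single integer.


Step 0: XXX  (3 'X')
Step 1: EXEXEX  (3 'X')
Step 2: EEXEEXEEX  (3 'X')
Step 3: EEEXEEEXEEEX  (3 'X')
Step 4: EEEEXEEEEXEEEEX  (3 'X')

Answer: 3


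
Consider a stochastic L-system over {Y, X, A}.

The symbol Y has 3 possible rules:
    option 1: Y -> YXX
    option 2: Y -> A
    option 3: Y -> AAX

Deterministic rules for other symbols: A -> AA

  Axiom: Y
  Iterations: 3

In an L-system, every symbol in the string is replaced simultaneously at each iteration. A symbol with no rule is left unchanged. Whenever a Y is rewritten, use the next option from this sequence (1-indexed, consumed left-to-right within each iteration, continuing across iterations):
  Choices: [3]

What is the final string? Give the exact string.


Answer: AAAAAAAAX

Derivation:
Step 0: Y
Step 1: AAX  (used choices [3])
Step 2: AAAAX  (used choices [])
Step 3: AAAAAAAAX  (used choices [])


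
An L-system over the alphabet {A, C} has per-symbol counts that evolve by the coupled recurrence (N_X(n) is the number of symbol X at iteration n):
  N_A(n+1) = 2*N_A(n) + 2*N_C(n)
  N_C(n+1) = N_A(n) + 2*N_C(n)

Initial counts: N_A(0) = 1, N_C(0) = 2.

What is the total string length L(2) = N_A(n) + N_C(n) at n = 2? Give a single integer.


Answer: 38

Derivation:
Step 0: N_A=1, N_C=2, L=3
Step 1: N_A=6, N_C=5, L=11
Step 2: N_A=22, N_C=16, L=38


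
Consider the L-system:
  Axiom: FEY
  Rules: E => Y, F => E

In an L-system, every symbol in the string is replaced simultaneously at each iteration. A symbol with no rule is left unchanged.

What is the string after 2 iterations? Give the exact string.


Answer: YYY

Derivation:
Step 0: FEY
Step 1: EYY
Step 2: YYY


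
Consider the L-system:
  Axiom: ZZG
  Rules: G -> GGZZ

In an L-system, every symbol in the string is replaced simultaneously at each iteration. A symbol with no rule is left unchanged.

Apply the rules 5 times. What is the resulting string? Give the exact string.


Answer: ZZGGZZGGZZZZGGZZGGZZZZZZGGZZGGZZZZGGZZGGZZZZZZZZGGZZGGZZZZGGZZGGZZZZZZGGZZGGZZZZGGZZGGZZZZZZZZZZ

Derivation:
Step 0: ZZG
Step 1: ZZGGZZ
Step 2: ZZGGZZGGZZZZ
Step 3: ZZGGZZGGZZZZGGZZGGZZZZZZ
Step 4: ZZGGZZGGZZZZGGZZGGZZZZZZGGZZGGZZZZGGZZGGZZZZZZZZ
Step 5: ZZGGZZGGZZZZGGZZGGZZZZZZGGZZGGZZZZGGZZGGZZZZZZZZGGZZGGZZZZGGZZGGZZZZZZGGZZGGZZZZGGZZGGZZZZZZZZZZ


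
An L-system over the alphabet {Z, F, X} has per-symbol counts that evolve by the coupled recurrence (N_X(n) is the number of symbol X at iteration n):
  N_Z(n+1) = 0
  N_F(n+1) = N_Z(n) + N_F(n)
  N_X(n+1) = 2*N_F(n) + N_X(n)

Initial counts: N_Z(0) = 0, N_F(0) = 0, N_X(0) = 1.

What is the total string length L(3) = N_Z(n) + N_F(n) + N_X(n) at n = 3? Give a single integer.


Answer: 1

Derivation:
Step 0: N_Z=0, N_F=0, N_X=1, L=1
Step 1: N_Z=0, N_F=0, N_X=1, L=1
Step 2: N_Z=0, N_F=0, N_X=1, L=1
Step 3: N_Z=0, N_F=0, N_X=1, L=1


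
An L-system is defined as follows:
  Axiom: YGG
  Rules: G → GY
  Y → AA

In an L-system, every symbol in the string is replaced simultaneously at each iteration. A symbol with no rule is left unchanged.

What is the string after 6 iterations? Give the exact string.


Step 0: YGG
Step 1: AAGYGY
Step 2: AAGYAAGYAA
Step 3: AAGYAAAAGYAAAA
Step 4: AAGYAAAAAAGYAAAAAA
Step 5: AAGYAAAAAAAAGYAAAAAAAA
Step 6: AAGYAAAAAAAAAAGYAAAAAAAAAA

Answer: AAGYAAAAAAAAAAGYAAAAAAAAAA


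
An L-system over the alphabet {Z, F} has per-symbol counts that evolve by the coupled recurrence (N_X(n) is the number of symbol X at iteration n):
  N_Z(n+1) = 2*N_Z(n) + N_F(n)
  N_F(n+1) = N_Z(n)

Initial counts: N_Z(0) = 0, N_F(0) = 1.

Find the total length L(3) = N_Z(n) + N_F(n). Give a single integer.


Answer: 7

Derivation:
Step 0: N_Z=0, N_F=1, L=1
Step 1: N_Z=1, N_F=0, L=1
Step 2: N_Z=2, N_F=1, L=3
Step 3: N_Z=5, N_F=2, L=7


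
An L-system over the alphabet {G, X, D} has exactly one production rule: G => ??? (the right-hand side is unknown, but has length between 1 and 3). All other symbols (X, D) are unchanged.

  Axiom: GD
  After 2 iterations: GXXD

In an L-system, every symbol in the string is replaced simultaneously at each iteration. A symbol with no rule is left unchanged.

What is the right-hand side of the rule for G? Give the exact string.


Answer: GX

Derivation:
Trying G => GX:
  Step 0: GD
  Step 1: GXD
  Step 2: GXXD
Matches the given result.


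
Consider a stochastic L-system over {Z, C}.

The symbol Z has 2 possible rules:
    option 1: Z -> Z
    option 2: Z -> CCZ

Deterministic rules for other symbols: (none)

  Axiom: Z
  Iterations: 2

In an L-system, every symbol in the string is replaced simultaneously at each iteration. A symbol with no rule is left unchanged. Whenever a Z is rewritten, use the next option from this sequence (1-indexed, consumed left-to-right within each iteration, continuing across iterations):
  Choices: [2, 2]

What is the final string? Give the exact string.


Step 0: Z
Step 1: CCZ  (used choices [2])
Step 2: CCCCZ  (used choices [2])

Answer: CCCCZ


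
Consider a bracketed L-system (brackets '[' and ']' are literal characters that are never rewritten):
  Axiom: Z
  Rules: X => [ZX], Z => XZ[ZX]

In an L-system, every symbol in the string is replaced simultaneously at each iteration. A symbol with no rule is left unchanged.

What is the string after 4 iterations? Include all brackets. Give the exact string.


Step 0: Z
Step 1: XZ[ZX]
Step 2: [ZX]XZ[ZX][XZ[ZX][ZX]]
Step 3: [XZ[ZX][ZX]][ZX]XZ[ZX][XZ[ZX][ZX]][[ZX]XZ[ZX][XZ[ZX][ZX]][XZ[ZX][ZX]]]
Step 4: [[ZX]XZ[ZX][XZ[ZX][ZX]][XZ[ZX][ZX]]][XZ[ZX][ZX]][ZX]XZ[ZX][XZ[ZX][ZX]][[ZX]XZ[ZX][XZ[ZX][ZX]][XZ[ZX][ZX]]][[XZ[ZX][ZX]][ZX]XZ[ZX][XZ[ZX][ZX]][[ZX]XZ[ZX][XZ[ZX][ZX]][XZ[ZX][ZX]]][[ZX]XZ[ZX][XZ[ZX][ZX]][XZ[ZX][ZX]]]]

Answer: [[ZX]XZ[ZX][XZ[ZX][ZX]][XZ[ZX][ZX]]][XZ[ZX][ZX]][ZX]XZ[ZX][XZ[ZX][ZX]][[ZX]XZ[ZX][XZ[ZX][ZX]][XZ[ZX][ZX]]][[XZ[ZX][ZX]][ZX]XZ[ZX][XZ[ZX][ZX]][[ZX]XZ[ZX][XZ[ZX][ZX]][XZ[ZX][ZX]]][[ZX]XZ[ZX][XZ[ZX][ZX]][XZ[ZX][ZX]]]]


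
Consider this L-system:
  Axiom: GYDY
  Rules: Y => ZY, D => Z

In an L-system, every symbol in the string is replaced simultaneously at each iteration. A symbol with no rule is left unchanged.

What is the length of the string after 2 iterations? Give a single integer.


Step 0: length = 4
Step 1: length = 6
Step 2: length = 8

Answer: 8


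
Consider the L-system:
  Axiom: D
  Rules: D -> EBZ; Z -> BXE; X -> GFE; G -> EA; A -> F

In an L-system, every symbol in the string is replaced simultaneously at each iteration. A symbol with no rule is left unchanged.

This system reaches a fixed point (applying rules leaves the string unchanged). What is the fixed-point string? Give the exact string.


Answer: EBBEFFEE

Derivation:
Step 0: D
Step 1: EBZ
Step 2: EBBXE
Step 3: EBBGFEE
Step 4: EBBEAFEE
Step 5: EBBEFFEE
Step 6: EBBEFFEE  (unchanged — fixed point at step 5)


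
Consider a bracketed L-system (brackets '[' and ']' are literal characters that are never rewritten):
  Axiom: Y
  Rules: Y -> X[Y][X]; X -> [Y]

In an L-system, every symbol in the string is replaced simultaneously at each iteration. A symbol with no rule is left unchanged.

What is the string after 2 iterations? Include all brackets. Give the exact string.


Step 0: Y
Step 1: X[Y][X]
Step 2: [Y][X[Y][X]][[Y]]

Answer: [Y][X[Y][X]][[Y]]


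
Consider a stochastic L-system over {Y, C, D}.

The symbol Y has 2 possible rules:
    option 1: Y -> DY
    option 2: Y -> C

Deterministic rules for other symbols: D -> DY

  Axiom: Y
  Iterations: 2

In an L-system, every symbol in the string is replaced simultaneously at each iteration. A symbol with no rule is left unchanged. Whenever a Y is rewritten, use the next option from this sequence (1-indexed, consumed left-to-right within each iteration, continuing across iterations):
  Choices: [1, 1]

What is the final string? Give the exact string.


Step 0: Y
Step 1: DY  (used choices [1])
Step 2: DYDY  (used choices [1])

Answer: DYDY


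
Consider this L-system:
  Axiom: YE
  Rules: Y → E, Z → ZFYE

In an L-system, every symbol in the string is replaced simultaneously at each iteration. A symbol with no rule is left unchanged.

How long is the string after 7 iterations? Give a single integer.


Answer: 2

Derivation:
Step 0: length = 2
Step 1: length = 2
Step 2: length = 2
Step 3: length = 2
Step 4: length = 2
Step 5: length = 2
Step 6: length = 2
Step 7: length = 2


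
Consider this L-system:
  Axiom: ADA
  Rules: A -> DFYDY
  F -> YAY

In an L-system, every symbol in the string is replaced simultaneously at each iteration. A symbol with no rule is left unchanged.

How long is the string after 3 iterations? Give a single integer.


Answer: 23

Derivation:
Step 0: length = 3
Step 1: length = 11
Step 2: length = 15
Step 3: length = 23


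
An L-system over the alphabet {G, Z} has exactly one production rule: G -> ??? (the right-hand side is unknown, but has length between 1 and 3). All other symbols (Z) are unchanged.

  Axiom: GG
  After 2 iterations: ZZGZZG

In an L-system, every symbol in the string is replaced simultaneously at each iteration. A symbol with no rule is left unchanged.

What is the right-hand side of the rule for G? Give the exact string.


Answer: ZG

Derivation:
Trying G -> ZG:
  Step 0: GG
  Step 1: ZGZG
  Step 2: ZZGZZG
Matches the given result.


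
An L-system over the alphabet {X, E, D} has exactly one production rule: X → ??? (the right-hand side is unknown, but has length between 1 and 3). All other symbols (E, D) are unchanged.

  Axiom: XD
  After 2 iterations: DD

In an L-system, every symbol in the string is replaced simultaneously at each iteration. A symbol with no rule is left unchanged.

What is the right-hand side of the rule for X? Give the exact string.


Trying X → D:
  Step 0: XD
  Step 1: DD
  Step 2: DD
Matches the given result.

Answer: D


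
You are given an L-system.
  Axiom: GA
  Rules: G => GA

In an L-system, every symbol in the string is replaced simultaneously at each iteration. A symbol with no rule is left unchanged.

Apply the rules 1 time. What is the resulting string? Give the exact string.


Answer: GAA

Derivation:
Step 0: GA
Step 1: GAA


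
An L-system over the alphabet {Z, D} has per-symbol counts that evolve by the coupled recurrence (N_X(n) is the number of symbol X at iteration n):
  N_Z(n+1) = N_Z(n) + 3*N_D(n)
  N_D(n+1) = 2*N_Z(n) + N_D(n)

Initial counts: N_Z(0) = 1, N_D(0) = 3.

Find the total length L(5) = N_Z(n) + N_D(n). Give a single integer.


Step 0: N_Z=1, N_D=3, L=4
Step 1: N_Z=10, N_D=5, L=15
Step 2: N_Z=25, N_D=25, L=50
Step 3: N_Z=100, N_D=75, L=175
Step 4: N_Z=325, N_D=275, L=600
Step 5: N_Z=1150, N_D=925, L=2075

Answer: 2075


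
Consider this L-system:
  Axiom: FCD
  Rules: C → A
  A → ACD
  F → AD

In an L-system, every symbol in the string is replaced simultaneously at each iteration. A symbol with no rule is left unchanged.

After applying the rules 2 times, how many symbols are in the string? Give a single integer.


Answer: 8

Derivation:
Step 0: length = 3
Step 1: length = 4
Step 2: length = 8


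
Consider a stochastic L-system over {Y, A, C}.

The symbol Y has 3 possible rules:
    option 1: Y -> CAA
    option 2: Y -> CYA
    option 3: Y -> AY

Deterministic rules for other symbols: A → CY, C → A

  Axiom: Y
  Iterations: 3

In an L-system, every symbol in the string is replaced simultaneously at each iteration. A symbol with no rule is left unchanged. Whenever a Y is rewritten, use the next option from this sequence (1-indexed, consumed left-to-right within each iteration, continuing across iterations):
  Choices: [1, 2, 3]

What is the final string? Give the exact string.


Answer: CYACYAAAY

Derivation:
Step 0: Y
Step 1: CAA  (used choices [1])
Step 2: ACYCY  (used choices [])
Step 3: CYACYAAAY  (used choices [2, 3])


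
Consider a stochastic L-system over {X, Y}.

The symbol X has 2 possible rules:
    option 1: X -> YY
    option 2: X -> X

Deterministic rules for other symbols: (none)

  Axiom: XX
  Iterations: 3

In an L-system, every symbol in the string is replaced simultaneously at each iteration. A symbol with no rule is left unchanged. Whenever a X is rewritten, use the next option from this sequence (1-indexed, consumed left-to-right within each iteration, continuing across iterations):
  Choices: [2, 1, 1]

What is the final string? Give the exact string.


Answer: YYYY

Derivation:
Step 0: XX
Step 1: XYY  (used choices [2, 1])
Step 2: YYYY  (used choices [1])
Step 3: YYYY  (used choices [])


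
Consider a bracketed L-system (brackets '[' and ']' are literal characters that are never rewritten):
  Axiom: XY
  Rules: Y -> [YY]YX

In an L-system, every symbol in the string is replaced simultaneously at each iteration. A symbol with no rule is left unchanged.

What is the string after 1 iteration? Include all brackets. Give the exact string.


Step 0: XY
Step 1: X[YY]YX

Answer: X[YY]YX


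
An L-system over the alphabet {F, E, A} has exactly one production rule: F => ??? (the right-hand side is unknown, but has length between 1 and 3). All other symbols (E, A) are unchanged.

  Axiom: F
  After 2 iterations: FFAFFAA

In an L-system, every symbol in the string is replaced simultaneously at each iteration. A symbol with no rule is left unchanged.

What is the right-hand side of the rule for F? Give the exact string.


Answer: FFA

Derivation:
Trying F => FFA:
  Step 0: F
  Step 1: FFA
  Step 2: FFAFFAA
Matches the given result.


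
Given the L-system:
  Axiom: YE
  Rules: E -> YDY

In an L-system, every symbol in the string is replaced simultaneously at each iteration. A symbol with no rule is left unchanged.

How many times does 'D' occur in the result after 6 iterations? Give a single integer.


Answer: 1

Derivation:
Step 0: YE  (0 'D')
Step 1: YYDY  (1 'D')
Step 2: YYDY  (1 'D')
Step 3: YYDY  (1 'D')
Step 4: YYDY  (1 'D')
Step 5: YYDY  (1 'D')
Step 6: YYDY  (1 'D')


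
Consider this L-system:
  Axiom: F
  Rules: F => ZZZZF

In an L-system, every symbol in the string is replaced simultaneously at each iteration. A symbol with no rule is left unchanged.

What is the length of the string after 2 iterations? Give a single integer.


Step 0: length = 1
Step 1: length = 5
Step 2: length = 9

Answer: 9


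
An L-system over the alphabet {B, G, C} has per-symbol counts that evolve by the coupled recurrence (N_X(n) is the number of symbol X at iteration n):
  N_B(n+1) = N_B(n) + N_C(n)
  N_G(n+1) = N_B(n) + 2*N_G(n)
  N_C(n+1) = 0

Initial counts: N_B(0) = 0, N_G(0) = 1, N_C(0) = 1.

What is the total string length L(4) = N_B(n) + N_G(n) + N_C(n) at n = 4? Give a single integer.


Answer: 24

Derivation:
Step 0: N_B=0, N_G=1, N_C=1, L=2
Step 1: N_B=1, N_G=2, N_C=0, L=3
Step 2: N_B=1, N_G=5, N_C=0, L=6
Step 3: N_B=1, N_G=11, N_C=0, L=12
Step 4: N_B=1, N_G=23, N_C=0, L=24


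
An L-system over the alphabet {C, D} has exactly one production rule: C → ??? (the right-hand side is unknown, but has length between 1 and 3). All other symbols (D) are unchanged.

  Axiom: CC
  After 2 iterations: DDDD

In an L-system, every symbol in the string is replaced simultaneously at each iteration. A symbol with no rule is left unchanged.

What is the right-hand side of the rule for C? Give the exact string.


Trying C → DD:
  Step 0: CC
  Step 1: DDDD
  Step 2: DDDD
Matches the given result.

Answer: DD


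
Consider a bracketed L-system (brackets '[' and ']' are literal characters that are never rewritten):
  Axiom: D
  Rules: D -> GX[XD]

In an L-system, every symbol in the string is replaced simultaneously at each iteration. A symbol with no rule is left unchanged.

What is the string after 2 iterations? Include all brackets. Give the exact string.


Step 0: D
Step 1: GX[XD]
Step 2: GX[XGX[XD]]

Answer: GX[XGX[XD]]


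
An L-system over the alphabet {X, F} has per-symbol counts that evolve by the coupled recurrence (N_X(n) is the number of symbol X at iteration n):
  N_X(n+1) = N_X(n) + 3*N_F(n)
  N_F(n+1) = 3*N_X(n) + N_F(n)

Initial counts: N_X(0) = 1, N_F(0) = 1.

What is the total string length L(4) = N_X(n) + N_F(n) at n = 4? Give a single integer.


Answer: 512

Derivation:
Step 0: N_X=1, N_F=1, L=2
Step 1: N_X=4, N_F=4, L=8
Step 2: N_X=16, N_F=16, L=32
Step 3: N_X=64, N_F=64, L=128
Step 4: N_X=256, N_F=256, L=512


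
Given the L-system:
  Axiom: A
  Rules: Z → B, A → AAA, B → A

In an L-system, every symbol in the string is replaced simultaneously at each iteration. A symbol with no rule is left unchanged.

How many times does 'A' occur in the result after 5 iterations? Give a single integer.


Step 0: A  (1 'A')
Step 1: AAA  (3 'A')
Step 2: AAAAAAAAA  (9 'A')
Step 3: AAAAAAAAAAAAAAAAAAAAAAAAAAA  (27 'A')
Step 4: AAAAAAAAAAAAAAAAAAAAAAAAAAAAAAAAAAAAAAAAAAAAAAAAAAAAAAAAAAAAAAAAAAAAAAAAAAAAAAAAA  (81 'A')
Step 5: AAAAAAAAAAAAAAAAAAAAAAAAAAAAAAAAAAAAAAAAAAAAAAAAAAAAAAAAAAAAAAAAAAAAAAAAAAAAAAAAAAAAAAAAAAAAAAAAAAAAAAAAAAAAAAAAAAAAAAAAAAAAAAAAAAAAAAAAAAAAAAAAAAAAAAAAAAAAAAAAAAAAAAAAAAAAAAAAAAAAAAAAAAAAAAAAAAAAAAAAAAAAAAAAAAAAAAAAAAAAAAAAAAAAAAAAAAAAAAAAAAA  (243 'A')

Answer: 243


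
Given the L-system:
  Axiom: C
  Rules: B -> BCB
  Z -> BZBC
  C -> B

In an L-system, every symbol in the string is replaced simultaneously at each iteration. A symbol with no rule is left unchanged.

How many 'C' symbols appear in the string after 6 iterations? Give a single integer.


Step 0: C  (1 'C')
Step 1: B  (0 'C')
Step 2: BCB  (1 'C')
Step 3: BCBBBCB  (2 'C')
Step 4: BCBBBCBBCBBCBBBCB  (5 'C')
Step 5: BCBBBCBBCBBCBBBCBBCBBBCBBCBBBCBBCBBCBBBCB  (12 'C')
Step 6: BCBBBCBBCBBCBBBCBBCBBBCBBCBBBCBBCBBCBBBCBBCBBBCBBCBBCBBBCBBCBBBCBBCBBCBBBCBBCBBBCBBCBBBCBBCBBCBBBCB  (29 'C')

Answer: 29


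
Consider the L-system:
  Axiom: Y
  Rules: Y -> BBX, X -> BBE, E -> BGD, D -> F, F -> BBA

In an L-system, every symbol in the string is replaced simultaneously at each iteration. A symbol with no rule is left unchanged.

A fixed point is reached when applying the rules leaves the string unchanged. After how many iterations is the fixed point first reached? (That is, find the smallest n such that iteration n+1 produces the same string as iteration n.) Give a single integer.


Answer: 5

Derivation:
Step 0: Y
Step 1: BBX
Step 2: BBBBE
Step 3: BBBBBGD
Step 4: BBBBBGF
Step 5: BBBBBGBBA
Step 6: BBBBBGBBA  (unchanged — fixed point at step 5)


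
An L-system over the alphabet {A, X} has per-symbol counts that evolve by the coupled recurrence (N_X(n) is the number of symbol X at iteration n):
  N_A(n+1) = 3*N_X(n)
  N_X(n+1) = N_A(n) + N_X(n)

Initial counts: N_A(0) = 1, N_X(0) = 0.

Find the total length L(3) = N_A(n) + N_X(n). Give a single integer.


Step 0: N_A=1, N_X=0, L=1
Step 1: N_A=0, N_X=1, L=1
Step 2: N_A=3, N_X=1, L=4
Step 3: N_A=3, N_X=4, L=7

Answer: 7


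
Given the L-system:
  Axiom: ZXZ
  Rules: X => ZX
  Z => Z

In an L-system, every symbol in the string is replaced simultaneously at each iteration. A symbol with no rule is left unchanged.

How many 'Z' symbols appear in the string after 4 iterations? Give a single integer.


Step 0: ZXZ  (2 'Z')
Step 1: ZZXZ  (3 'Z')
Step 2: ZZZXZ  (4 'Z')
Step 3: ZZZZXZ  (5 'Z')
Step 4: ZZZZZXZ  (6 'Z')

Answer: 6


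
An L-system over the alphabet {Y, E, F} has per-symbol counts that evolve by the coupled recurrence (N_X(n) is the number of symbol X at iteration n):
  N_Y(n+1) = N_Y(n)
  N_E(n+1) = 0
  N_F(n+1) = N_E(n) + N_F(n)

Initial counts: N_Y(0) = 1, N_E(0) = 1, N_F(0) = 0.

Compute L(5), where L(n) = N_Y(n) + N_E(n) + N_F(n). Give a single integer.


Answer: 2

Derivation:
Step 0: N_Y=1, N_E=1, N_F=0, L=2
Step 1: N_Y=1, N_E=0, N_F=1, L=2
Step 2: N_Y=1, N_E=0, N_F=1, L=2
Step 3: N_Y=1, N_E=0, N_F=1, L=2
Step 4: N_Y=1, N_E=0, N_F=1, L=2
Step 5: N_Y=1, N_E=0, N_F=1, L=2


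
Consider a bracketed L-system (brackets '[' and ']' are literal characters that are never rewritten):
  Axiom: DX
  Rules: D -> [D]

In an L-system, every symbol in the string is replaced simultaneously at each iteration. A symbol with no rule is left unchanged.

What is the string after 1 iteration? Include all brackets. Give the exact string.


Answer: [D]X

Derivation:
Step 0: DX
Step 1: [D]X


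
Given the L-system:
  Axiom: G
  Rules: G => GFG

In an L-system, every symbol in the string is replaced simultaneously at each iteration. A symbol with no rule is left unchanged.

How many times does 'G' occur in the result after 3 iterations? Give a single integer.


Answer: 8

Derivation:
Step 0: G  (1 'G')
Step 1: GFG  (2 'G')
Step 2: GFGFGFG  (4 'G')
Step 3: GFGFGFGFGFGFGFG  (8 'G')


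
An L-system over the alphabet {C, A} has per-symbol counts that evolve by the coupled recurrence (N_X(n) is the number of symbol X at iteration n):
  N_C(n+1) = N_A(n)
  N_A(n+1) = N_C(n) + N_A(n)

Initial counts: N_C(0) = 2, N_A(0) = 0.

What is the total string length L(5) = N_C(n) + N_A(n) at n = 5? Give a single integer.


Answer: 16

Derivation:
Step 0: N_C=2, N_A=0, L=2
Step 1: N_C=0, N_A=2, L=2
Step 2: N_C=2, N_A=2, L=4
Step 3: N_C=2, N_A=4, L=6
Step 4: N_C=4, N_A=6, L=10
Step 5: N_C=6, N_A=10, L=16


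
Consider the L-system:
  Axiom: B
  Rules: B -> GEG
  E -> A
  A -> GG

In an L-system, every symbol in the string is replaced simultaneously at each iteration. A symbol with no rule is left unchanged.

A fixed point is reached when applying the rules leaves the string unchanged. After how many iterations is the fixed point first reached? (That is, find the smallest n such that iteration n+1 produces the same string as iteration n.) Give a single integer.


Step 0: B
Step 1: GEG
Step 2: GAG
Step 3: GGGG
Step 4: GGGG  (unchanged — fixed point at step 3)

Answer: 3


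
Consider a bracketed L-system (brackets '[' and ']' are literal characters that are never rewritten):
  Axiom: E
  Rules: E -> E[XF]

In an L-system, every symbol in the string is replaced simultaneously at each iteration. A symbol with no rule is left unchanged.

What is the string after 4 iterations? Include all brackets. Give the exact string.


Step 0: E
Step 1: E[XF]
Step 2: E[XF][XF]
Step 3: E[XF][XF][XF]
Step 4: E[XF][XF][XF][XF]

Answer: E[XF][XF][XF][XF]


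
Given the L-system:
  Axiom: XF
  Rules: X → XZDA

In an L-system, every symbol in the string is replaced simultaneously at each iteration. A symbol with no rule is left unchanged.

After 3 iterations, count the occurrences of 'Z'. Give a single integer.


Step 0: XF  (0 'Z')
Step 1: XZDAF  (1 'Z')
Step 2: XZDAZDAF  (2 'Z')
Step 3: XZDAZDAZDAF  (3 'Z')

Answer: 3


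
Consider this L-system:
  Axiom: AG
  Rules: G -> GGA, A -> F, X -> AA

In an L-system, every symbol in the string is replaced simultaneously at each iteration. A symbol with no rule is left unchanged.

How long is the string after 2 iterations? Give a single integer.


Step 0: length = 2
Step 1: length = 4
Step 2: length = 8

Answer: 8


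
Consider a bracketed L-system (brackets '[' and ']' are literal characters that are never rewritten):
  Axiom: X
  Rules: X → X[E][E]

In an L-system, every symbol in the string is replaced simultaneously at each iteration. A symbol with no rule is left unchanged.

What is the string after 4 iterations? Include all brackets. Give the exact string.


Answer: X[E][E][E][E][E][E][E][E]

Derivation:
Step 0: X
Step 1: X[E][E]
Step 2: X[E][E][E][E]
Step 3: X[E][E][E][E][E][E]
Step 4: X[E][E][E][E][E][E][E][E]


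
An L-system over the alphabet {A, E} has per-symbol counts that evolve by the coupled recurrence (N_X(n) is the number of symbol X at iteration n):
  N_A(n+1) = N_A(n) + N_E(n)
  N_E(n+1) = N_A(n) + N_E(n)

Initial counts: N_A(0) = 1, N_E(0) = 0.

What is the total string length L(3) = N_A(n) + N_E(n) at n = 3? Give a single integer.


Answer: 8

Derivation:
Step 0: N_A=1, N_E=0, L=1
Step 1: N_A=1, N_E=1, L=2
Step 2: N_A=2, N_E=2, L=4
Step 3: N_A=4, N_E=4, L=8


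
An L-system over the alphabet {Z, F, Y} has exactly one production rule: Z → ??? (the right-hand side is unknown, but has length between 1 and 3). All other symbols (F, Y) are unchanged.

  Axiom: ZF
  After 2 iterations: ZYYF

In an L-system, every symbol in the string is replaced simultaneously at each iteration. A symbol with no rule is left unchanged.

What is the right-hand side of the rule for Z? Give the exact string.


Answer: ZY

Derivation:
Trying Z → ZY:
  Step 0: ZF
  Step 1: ZYF
  Step 2: ZYYF
Matches the given result.


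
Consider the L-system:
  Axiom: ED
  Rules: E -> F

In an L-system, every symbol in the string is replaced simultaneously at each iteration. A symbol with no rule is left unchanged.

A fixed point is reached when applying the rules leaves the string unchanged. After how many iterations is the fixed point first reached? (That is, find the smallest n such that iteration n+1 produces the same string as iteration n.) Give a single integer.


Step 0: ED
Step 1: FD
Step 2: FD  (unchanged — fixed point at step 1)

Answer: 1


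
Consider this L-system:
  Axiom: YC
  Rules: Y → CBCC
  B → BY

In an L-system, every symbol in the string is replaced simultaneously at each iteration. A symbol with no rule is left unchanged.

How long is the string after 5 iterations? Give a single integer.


Step 0: length = 2
Step 1: length = 5
Step 2: length = 6
Step 3: length = 10
Step 4: length = 15
Step 5: length = 24

Answer: 24


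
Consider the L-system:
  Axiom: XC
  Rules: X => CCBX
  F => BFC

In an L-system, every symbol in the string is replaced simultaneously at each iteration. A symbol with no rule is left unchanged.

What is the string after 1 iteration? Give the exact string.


Answer: CCBXC

Derivation:
Step 0: XC
Step 1: CCBXC


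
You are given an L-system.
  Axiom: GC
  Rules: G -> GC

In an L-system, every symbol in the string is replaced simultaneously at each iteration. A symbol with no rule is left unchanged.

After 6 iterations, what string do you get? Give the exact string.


Step 0: GC
Step 1: GCC
Step 2: GCCC
Step 3: GCCCC
Step 4: GCCCCC
Step 5: GCCCCCC
Step 6: GCCCCCCC

Answer: GCCCCCCC


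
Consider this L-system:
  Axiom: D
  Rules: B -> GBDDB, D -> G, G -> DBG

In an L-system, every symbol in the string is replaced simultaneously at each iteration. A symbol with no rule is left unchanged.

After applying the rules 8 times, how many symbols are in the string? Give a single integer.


Step 0: length = 1
Step 1: length = 1
Step 2: length = 3
Step 3: length = 9
Step 4: length = 27
Step 5: length = 81
Step 6: length = 243
Step 7: length = 729
Step 8: length = 2187

Answer: 2187


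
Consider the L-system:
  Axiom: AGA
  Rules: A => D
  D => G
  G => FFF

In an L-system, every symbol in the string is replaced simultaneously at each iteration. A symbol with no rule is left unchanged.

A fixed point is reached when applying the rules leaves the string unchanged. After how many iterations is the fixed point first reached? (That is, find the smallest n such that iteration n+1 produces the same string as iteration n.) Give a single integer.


Step 0: AGA
Step 1: DFFFD
Step 2: GFFFG
Step 3: FFFFFFFFF
Step 4: FFFFFFFFF  (unchanged — fixed point at step 3)

Answer: 3


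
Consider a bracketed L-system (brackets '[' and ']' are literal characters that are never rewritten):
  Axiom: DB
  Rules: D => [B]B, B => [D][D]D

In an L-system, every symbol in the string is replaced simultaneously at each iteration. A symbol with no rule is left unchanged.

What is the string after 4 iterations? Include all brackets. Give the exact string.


Step 0: DB
Step 1: [B]B[D][D]D
Step 2: [[D][D]D][D][D]D[[B]B][[B]B][B]B
Step 3: [[[B]B][[B]B][B]B][[B]B][[B]B][B]B[[[D][D]D][D][D]D][[[D][D]D][D][D]D][[D][D]D][D][D]D
Step 4: [[[[D][D]D][D][D]D][[[D][D]D][D][D]D][[D][D]D][D][D]D][[[D][D]D][D][D]D][[[D][D]D][D][D]D][[D][D]D][D][D]D[[[[B]B][[B]B][B]B][[B]B][[B]B][B]B][[[[B]B][[B]B][B]B][[B]B][[B]B][B]B][[[B]B][[B]B][B]B][[B]B][[B]B][B]B

Answer: [[[[D][D]D][D][D]D][[[D][D]D][D][D]D][[D][D]D][D][D]D][[[D][D]D][D][D]D][[[D][D]D][D][D]D][[D][D]D][D][D]D[[[[B]B][[B]B][B]B][[B]B][[B]B][B]B][[[[B]B][[B]B][B]B][[B]B][[B]B][B]B][[[B]B][[B]B][B]B][[B]B][[B]B][B]B


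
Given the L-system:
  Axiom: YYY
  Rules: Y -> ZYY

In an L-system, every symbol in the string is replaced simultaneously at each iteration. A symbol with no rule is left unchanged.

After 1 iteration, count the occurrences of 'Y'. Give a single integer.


Step 0: YYY  (3 'Y')
Step 1: ZYYZYYZYY  (6 'Y')

Answer: 6


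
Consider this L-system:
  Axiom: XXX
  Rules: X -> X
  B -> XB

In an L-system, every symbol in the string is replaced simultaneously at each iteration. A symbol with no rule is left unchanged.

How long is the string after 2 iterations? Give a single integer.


Step 0: length = 3
Step 1: length = 3
Step 2: length = 3

Answer: 3


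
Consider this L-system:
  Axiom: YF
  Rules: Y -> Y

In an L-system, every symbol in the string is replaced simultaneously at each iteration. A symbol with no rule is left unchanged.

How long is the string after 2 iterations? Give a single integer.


Answer: 2

Derivation:
Step 0: length = 2
Step 1: length = 2
Step 2: length = 2


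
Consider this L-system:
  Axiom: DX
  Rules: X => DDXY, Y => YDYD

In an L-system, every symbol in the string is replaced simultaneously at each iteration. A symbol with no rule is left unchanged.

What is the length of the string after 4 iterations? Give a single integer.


Answer: 47

Derivation:
Step 0: length = 2
Step 1: length = 5
Step 2: length = 11
Step 3: length = 23
Step 4: length = 47


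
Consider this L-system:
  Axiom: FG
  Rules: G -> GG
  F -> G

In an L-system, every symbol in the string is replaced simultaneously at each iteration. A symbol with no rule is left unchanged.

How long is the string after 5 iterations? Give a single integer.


Answer: 48

Derivation:
Step 0: length = 2
Step 1: length = 3
Step 2: length = 6
Step 3: length = 12
Step 4: length = 24
Step 5: length = 48


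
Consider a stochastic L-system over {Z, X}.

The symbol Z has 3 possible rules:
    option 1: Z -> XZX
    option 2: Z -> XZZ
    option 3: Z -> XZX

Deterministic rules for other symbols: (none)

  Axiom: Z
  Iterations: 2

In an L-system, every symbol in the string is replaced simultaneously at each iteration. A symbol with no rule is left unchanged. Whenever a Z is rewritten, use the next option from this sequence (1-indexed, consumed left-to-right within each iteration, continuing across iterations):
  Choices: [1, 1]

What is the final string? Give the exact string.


Answer: XXZXX

Derivation:
Step 0: Z
Step 1: XZX  (used choices [1])
Step 2: XXZXX  (used choices [1])
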